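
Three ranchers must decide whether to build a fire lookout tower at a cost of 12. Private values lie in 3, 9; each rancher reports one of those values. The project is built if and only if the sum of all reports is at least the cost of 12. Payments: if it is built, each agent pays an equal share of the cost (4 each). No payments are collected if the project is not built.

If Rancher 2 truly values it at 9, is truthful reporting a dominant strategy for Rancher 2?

Check each profile of the others' reports and compare truth against every alternative report.
Others report (3, 3): truth gives 5, best alternative gives 0.
Others report (3, 9): truth gives 5, best alternative gives 5.
Others report (9, 3): truth gives 5, best alternative gives 5.
Others report (9, 9): truth gives 5, best alternative gives 5.
In every case the truthful report is at least as good as any alternative, so it is a dominant strategy.

Yes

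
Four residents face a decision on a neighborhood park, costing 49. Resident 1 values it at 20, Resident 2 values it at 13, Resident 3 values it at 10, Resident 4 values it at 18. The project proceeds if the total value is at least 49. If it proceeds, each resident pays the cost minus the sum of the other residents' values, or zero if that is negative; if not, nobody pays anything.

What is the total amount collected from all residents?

Total value 61 ≥ cost 49, so it is built.
Resident 1: others sum to 41; max(0, 49 - 41) = 8.
Resident 2: others sum to 48; max(0, 49 - 48) = 1.
Resident 3: others sum to 51; max(0, 49 - 51) = 0.
Resident 4: others sum to 43; max(0, 49 - 43) = 6.
Total collected = 8 + 1 + 0 + 6 = 15.

15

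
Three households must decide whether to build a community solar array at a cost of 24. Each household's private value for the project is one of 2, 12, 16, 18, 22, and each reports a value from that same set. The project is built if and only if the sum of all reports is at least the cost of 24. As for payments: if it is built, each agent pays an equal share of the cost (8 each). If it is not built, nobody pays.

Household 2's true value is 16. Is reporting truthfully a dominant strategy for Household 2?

No

Consider the case where Household 1 reports 2 and Household 3 reports 2.
Truthful report 16: project not built, utility 0.
Report 22 instead: project built, pays 8, utility 16 - 8 = 8.
Since 8 > 0, reporting 22 is strictly better here, so truthful reporting is not dominant.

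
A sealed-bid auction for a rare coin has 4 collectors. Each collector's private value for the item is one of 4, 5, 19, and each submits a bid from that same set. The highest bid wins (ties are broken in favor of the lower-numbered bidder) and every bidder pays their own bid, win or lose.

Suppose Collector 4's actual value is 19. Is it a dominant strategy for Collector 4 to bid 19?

No

Consider the case where Collector 1 bids 4, Collector 2 bids 4 and Collector 3 bids 4.
Truthful bid 19: wins, pays 19, utility 19 - 19 = 0.
Bid 5 instead: wins, pays 5, utility 19 - 5 = 14.
Since 14 > 0, bidding 5 is strictly better here, so truthful bidding is not dominant.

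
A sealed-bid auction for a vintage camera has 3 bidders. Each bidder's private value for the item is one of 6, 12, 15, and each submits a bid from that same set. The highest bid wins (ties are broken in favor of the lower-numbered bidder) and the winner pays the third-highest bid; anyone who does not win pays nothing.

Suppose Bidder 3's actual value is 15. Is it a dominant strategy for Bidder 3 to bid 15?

Check each profile of the others' bids and compare truth against every alternative bid.
Others bid (6, 12): truth gives 9, best alternative gives 0.
Others bid (12, 6): truth gives 9, best alternative gives 0.
Others bid (12, 12): truth gives 3, best alternative gives 0.
Others bid (6, 6): truth gives 9, best alternative gives 9.
Others bid (6, 15): truth gives 0, best alternative gives 0.
Others bid (12, 15): truth gives 0, best alternative gives 0.
(Remaining 3 profiles checked similarly; truth is weakly best in each.)
In every case the truthful bid is at least as good as any alternative, so it is a dominant strategy.

Yes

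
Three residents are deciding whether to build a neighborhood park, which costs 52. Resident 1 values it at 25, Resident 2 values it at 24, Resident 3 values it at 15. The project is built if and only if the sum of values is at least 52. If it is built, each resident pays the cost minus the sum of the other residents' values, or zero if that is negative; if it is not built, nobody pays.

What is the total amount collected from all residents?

28

Total value 64 ≥ cost 52, so it is built.
Resident 1: others sum to 39; max(0, 52 - 39) = 13.
Resident 2: others sum to 40; max(0, 52 - 40) = 12.
Resident 3: others sum to 49; max(0, 52 - 49) = 3.
Total collected = 13 + 12 + 3 = 28.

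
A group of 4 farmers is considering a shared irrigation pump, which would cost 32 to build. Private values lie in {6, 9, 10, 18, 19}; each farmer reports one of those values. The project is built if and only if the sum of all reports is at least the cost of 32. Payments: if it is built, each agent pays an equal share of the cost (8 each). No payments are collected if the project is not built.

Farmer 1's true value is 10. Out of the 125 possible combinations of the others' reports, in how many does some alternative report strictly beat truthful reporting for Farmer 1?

4

Others report (6, 6, 6): truth gives 0; report 18 gives 2 > 0. Violating.
Others report (6, 6, 9): truth gives 0; report 18 gives 2 > 0. Violating.
Others report (6, 9, 6): truth gives 0; report 18 gives 2 > 0. Violating.
Others report (9, 6, 6): truth gives 0; report 18 gives 2 > 0. Violating.
Others report (6, 6, 10): truth gives 2; no alternative beats it.
Others report (6, 6, 18): truth gives 2; no alternative beats it.
(Checking all 125 profiles: 4 have a profitable deviation, 121 do not.)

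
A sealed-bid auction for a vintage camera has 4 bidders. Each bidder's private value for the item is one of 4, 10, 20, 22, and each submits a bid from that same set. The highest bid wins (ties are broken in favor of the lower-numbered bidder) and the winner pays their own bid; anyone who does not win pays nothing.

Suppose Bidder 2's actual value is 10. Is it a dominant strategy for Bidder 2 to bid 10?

Yes

Check each profile of the others' bids and compare truth against every alternative bid.
Others bid (4, 4, 4): truth gives 0, best alternative gives 0.
Others bid (4, 4, 10): truth gives 0, best alternative gives 0.
Others bid (4, 4, 20): truth gives 0, best alternative gives 0.
Others bid (4, 4, 22): truth gives 0, best alternative gives 0.
Others bid (4, 10, 4): truth gives 0, best alternative gives 0.
Others bid (4, 10, 10): truth gives 0, best alternative gives 0.
(Remaining 58 profiles checked similarly; truth is weakly best in each.)
In every case the truthful bid is at least as good as any alternative, so it is a dominant strategy.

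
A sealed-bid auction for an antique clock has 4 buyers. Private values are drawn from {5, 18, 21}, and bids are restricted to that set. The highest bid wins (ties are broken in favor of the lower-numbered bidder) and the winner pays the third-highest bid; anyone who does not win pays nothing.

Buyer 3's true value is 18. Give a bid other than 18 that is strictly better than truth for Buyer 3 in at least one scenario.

Suppose Buyer 1 bids 5, Buyer 2 bids 5 and Buyer 4 bids 21.
Bid 18: loses, pays 0, utility 0.
Bid 21: wins, pays 5, utility 18 - 5 = 13.
So bidding 21 beats truth here (13 > 0).

21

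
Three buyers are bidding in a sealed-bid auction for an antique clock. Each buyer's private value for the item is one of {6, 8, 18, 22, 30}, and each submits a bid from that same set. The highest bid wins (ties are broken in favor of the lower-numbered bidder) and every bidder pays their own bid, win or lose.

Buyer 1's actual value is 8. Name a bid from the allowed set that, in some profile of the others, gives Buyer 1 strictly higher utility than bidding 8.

Suppose Buyer 2 bids 6 and Buyer 3 bids 6.
Bid 8: wins, pays 8, utility 8 - 8 = 0.
Bid 6: wins, pays 6, utility 8 - 6 = 2.
So bidding 6 beats truth here (2 > 0).

6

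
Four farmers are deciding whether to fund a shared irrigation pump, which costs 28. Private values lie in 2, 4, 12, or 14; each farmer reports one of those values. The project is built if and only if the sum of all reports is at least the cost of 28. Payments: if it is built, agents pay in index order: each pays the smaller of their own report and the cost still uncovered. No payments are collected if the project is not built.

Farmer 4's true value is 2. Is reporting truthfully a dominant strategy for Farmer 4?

Check each profile of the others' reports and compare truth against every alternative report.
Others report (2, 12, 14): truth gives 2, best alternative gives 2.
Others report (2, 14, 12): truth gives 2, best alternative gives 2.
Others report (2, 14, 14): truth gives 2, best alternative gives 2.
Others report (4, 12, 12): truth gives 2, best alternative gives 2.
Others report (4, 12, 14): truth gives 2, best alternative gives 2.
Others report (4, 14, 12): truth gives 2, best alternative gives 2.
(Remaining 58 profiles checked similarly; truth is weakly best in each.)
In every case the truthful report is at least as good as any alternative, so it is a dominant strategy.

Yes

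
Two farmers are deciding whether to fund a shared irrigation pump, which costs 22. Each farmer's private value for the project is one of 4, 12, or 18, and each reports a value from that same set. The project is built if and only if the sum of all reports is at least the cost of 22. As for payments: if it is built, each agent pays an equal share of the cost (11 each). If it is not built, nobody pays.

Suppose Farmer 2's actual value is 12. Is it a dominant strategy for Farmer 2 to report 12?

No

Consider the case where Farmer 1 reports 4.
Truthful report 12: project not built, utility 0.
Report 18 instead: project built, pays 11, utility 12 - 11 = 1.
Since 1 > 0, reporting 18 is strictly better here, so truthful reporting is not dominant.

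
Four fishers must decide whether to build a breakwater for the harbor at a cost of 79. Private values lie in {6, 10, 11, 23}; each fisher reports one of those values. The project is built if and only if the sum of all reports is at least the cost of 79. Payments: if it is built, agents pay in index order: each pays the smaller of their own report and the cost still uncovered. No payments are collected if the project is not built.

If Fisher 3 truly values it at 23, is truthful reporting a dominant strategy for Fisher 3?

No

Consider the case where Fisher 1 reports 23, Fisher 2 reports 23 and Fisher 4 reports 23.
Truthful report 23: project built, pays 23, utility 23 - 23 = 0.
Report 10 instead: project built, pays 10, utility 23 - 10 = 13.
Since 13 > 0, reporting 10 is strictly better here, so truthful reporting is not dominant.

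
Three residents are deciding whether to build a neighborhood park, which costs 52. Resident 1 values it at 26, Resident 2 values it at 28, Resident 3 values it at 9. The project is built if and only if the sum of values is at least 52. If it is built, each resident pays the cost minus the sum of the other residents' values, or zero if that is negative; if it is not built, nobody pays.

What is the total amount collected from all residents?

Total value 63 ≥ cost 52, so it is built.
Resident 1: others sum to 37; max(0, 52 - 37) = 15.
Resident 2: others sum to 35; max(0, 52 - 35) = 17.
Resident 3: others sum to 54; max(0, 52 - 54) = 0.
Total collected = 15 + 17 + 0 = 32.

32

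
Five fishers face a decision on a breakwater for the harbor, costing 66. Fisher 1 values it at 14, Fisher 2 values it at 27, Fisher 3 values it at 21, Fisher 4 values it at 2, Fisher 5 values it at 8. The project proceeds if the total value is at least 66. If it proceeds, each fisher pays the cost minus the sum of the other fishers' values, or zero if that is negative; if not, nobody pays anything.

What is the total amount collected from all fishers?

46

Total value 72 ≥ cost 66, so it is built.
Fisher 1: others sum to 58; max(0, 66 - 58) = 8.
Fisher 2: others sum to 45; max(0, 66 - 45) = 21.
Fisher 3: others sum to 51; max(0, 66 - 51) = 15.
Fisher 4: others sum to 70; max(0, 66 - 70) = 0.
Fisher 5: others sum to 64; max(0, 66 - 64) = 2.
Total collected = 8 + 21 + 15 + 0 + 2 = 46.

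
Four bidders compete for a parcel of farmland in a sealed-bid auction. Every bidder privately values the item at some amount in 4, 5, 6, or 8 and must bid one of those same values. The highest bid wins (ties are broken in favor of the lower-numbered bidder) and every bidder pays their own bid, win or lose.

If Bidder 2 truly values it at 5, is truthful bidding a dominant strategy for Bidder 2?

Consider the case where Bidder 1 bids 4, Bidder 3 bids 4 and Bidder 4 bids 6.
Truthful bid 5: loses but pays 5, utility -5.
Bid 4 instead: loses but pays 4, utility -4.
Since -4 > -5, bidding 4 is strictly better here, so truthful bidding is not dominant.

No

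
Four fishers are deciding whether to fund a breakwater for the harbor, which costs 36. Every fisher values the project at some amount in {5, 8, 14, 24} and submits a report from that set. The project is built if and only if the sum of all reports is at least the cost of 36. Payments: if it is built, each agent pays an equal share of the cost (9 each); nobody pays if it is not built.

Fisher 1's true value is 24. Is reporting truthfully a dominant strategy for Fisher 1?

Check each profile of the others' reports and compare truth against every alternative report.
Others report (5, 5, 5): truth gives 15, best alternative gives 0.
Others report (5, 5, 8): truth gives 15, best alternative gives 0.
Others report (5, 8, 5): truth gives 15, best alternative gives 0.
Others report (5, 8, 8): truth gives 15, best alternative gives 0.
Others report (8, 5, 5): truth gives 15, best alternative gives 0.
Others report (8, 5, 8): truth gives 15, best alternative gives 0.
(Remaining 58 profiles checked similarly; truth is weakly best in each.)
In every case the truthful report is at least as good as any alternative, so it is a dominant strategy.

Yes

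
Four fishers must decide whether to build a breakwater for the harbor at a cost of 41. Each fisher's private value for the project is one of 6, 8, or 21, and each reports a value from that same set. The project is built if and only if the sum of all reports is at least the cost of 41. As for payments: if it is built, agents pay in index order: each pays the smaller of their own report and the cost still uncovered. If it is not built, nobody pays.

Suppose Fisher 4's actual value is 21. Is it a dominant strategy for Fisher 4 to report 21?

Yes

Check each profile of the others' reports and compare truth against every alternative report.
Others report (8, 8, 8): truth gives 4, best alternative gives 0.
Others report (6, 8, 8): truth gives 2, best alternative gives 0.
Others report (8, 6, 8): truth gives 2, best alternative gives 0.
Others report (8, 8, 6): truth gives 2, best alternative gives 0.
Others report (6, 21, 21): truth gives 21, best alternative gives 21.
Others report (8, 21, 21): truth gives 21, best alternative gives 21.
(Remaining 21 profiles checked similarly; truth is weakly best in each.)
In every case the truthful report is at least as good as any alternative, so it is a dominant strategy.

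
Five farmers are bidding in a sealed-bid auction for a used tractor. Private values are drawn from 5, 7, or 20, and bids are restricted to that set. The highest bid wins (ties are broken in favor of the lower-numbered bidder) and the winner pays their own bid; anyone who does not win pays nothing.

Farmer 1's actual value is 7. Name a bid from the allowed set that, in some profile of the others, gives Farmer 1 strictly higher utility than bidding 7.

5

Suppose Farmer 2 bids 5, Farmer 3 bids 5, Farmer 4 bids 5 and Farmer 5 bids 5.
Bid 7: wins, pays 7, utility 7 - 7 = 0.
Bid 5: wins, pays 5, utility 7 - 5 = 2.
So bidding 5 beats truth here (2 > 0).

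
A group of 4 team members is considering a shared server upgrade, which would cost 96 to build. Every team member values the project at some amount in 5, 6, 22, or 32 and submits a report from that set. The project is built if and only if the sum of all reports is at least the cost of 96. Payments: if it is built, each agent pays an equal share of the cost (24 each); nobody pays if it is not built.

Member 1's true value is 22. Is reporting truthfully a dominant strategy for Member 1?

No

Consider the case where Member 2 reports 22, Member 3 reports 22 and Member 4 reports 32.
Truthful report 22: project built, pays 24, utility 22 - 24 = -2.
Report 5 instead: project not built, utility 0.
Since 0 > -2, reporting 5 is strictly better here, so truthful reporting is not dominant.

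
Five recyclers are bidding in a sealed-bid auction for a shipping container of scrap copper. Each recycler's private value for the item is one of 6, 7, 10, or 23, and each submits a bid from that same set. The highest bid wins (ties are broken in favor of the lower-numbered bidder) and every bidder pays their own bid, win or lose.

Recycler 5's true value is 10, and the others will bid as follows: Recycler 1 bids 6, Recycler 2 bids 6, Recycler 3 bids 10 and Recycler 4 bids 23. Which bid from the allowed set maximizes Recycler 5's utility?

Bid 6: loses but pays 6, utility -6.
Bid 7: loses but pays 7, utility -7.
Bid 10: loses but pays 10, utility -10.
Bid 23: loses but pays 23, utility -23.
The best choice is 6 with utility -6.

6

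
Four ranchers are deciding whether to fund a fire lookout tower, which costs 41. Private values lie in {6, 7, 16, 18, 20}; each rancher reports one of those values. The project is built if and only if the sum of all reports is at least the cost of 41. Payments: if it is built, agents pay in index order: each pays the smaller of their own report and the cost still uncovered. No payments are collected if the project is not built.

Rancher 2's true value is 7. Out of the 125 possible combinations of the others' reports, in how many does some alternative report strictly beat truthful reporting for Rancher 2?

Others report (6, 16, 16): truth gives 0; report 6 gives 1 > 0. Violating.
Others report (6, 16, 18): truth gives 0; report 6 gives 1 > 0. Violating.
Others report (6, 16, 20): truth gives 0; report 6 gives 1 > 0. Violating.
Others report (6, 18, 16): truth gives 0; report 6 gives 1 > 0. Violating.
Others report (6, 6, 6): truth gives 0; no alternative beats it.
Others report (6, 6, 7): truth gives 0; no alternative beats it.
(Checking all 125 profiles: 81 have a profitable deviation, 44 do not.)

81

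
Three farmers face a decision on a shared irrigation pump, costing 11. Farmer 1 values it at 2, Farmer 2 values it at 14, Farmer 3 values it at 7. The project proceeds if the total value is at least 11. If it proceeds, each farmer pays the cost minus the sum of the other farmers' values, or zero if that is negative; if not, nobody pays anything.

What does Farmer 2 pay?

2

Total value 23 ≥ cost 11, so the project is built.
The other farmers' values sum to 9.
Cost minus that sum is 11 - 9 = 2.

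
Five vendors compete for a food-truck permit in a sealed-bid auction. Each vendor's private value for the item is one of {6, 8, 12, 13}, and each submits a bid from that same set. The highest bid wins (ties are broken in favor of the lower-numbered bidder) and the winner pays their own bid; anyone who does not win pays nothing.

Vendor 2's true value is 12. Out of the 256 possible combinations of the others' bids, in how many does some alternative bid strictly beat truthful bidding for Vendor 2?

Others bid (6, 6, 6, 6): truth gives 0; bid 8 gives 4 > 0. Violating.
Others bid (6, 6, 6, 8): truth gives 0; bid 8 gives 4 > 0. Violating.
Others bid (6, 6, 8, 6): truth gives 0; bid 8 gives 4 > 0. Violating.
Others bid (6, 6, 8, 8): truth gives 0; bid 8 gives 4 > 0. Violating.
Others bid (6, 6, 6, 12): truth gives 0; no alternative beats it.
Others bid (6, 6, 6, 13): truth gives 0; no alternative beats it.
(Checking all 256 profiles: 8 have a profitable deviation, 248 do not.)

8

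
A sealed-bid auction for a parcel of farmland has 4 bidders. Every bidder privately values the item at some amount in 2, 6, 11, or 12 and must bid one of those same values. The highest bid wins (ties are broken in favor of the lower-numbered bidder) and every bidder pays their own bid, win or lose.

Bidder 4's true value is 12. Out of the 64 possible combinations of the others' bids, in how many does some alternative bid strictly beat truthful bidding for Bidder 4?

Others bid (2, 2, 2): truth gives 0; bid 6 gives 6 > 0. Violating.
Others bid (2, 2, 6): truth gives 0; bid 11 gives 1 > 0. Violating.
Others bid (2, 2, 12): truth gives -12; bid 2 gives -2 > -12. Violating.
Others bid (2, 6, 2): truth gives 0; bid 11 gives 1 > 0. Violating.
Others bid (2, 2, 11): truth gives 0; no alternative beats it.
Others bid (2, 6, 11): truth gives 0; no alternative beats it.
(Checking all 64 profiles: 45 have a profitable deviation, 19 do not.)

45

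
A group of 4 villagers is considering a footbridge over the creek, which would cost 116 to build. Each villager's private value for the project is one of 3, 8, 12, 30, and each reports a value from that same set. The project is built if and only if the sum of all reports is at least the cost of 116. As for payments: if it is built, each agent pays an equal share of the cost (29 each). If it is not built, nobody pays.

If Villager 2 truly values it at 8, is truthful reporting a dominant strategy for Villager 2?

Yes

Check each profile of the others' reports and compare truth against every alternative report.
Others report (3, 3, 3): truth gives 0, best alternative gives 0.
Others report (3, 3, 8): truth gives 0, best alternative gives 0.
Others report (3, 3, 12): truth gives 0, best alternative gives 0.
Others report (3, 3, 30): truth gives 0, best alternative gives 0.
Others report (3, 8, 3): truth gives 0, best alternative gives 0.
Others report (3, 8, 8): truth gives 0, best alternative gives 0.
(Remaining 58 profiles checked similarly; truth is weakly best in each.)
In every case the truthful report is at least as good as any alternative, so it is a dominant strategy.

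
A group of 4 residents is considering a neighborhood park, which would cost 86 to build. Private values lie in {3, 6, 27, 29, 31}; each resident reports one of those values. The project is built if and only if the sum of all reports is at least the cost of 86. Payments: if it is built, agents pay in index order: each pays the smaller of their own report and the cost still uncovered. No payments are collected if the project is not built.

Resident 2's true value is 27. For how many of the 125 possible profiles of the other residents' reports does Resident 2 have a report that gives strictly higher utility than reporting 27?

Others report (27, 27, 27): truth gives 0; report 6 gives 21 > 0. Violating.
Others report (27, 27, 29): truth gives 0; report 3 gives 24 > 0. Violating.
Others report (27, 27, 31): truth gives 0; report 3 gives 24 > 0. Violating.
Others report (27, 29, 27): truth gives 0; report 3 gives 24 > 0. Violating.
Others report (3, 3, 3): truth gives 0; no alternative beats it.
Others report (3, 3, 6): truth gives 0; no alternative beats it.
(Checking all 125 profiles: 27 have a profitable deviation, 98 do not.)

27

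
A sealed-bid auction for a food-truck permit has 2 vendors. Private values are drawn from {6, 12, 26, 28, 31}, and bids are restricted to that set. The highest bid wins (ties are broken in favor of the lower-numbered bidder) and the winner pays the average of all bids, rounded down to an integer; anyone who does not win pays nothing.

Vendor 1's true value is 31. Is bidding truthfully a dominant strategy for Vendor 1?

Consider the case where Vendor 2 bids 6.
Truthful bid 31: wins, pays 18, utility 31 - 18 = 13.
Bid 6 instead: wins, pays 6, utility 31 - 6 = 25.
Since 25 > 13, bidding 6 is strictly better here, so truthful bidding is not dominant.

No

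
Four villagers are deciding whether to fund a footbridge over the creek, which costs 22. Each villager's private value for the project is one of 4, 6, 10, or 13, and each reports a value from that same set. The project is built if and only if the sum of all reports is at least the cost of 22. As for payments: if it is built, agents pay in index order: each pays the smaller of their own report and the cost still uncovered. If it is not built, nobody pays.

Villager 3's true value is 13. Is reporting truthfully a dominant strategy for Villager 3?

No

Consider the case where Villager 1 reports 4, Villager 2 reports 4 and Villager 4 reports 4.
Truthful report 13: project built, pays 13, utility 13 - 13 = 0.
Report 10 instead: project built, pays 10, utility 13 - 10 = 3.
Since 3 > 0, reporting 10 is strictly better here, so truthful reporting is not dominant.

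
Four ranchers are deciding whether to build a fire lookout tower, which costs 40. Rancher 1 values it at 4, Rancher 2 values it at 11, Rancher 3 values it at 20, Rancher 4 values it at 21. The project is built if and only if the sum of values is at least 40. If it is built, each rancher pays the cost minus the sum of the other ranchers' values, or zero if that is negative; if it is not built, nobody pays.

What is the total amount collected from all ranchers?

Total value 56 ≥ cost 40, so it is built.
Rancher 1: others sum to 52; max(0, 40 - 52) = 0.
Rancher 2: others sum to 45; max(0, 40 - 45) = 0.
Rancher 3: others sum to 36; max(0, 40 - 36) = 4.
Rancher 4: others sum to 35; max(0, 40 - 35) = 5.
Total collected = 0 + 0 + 4 + 5 = 9.

9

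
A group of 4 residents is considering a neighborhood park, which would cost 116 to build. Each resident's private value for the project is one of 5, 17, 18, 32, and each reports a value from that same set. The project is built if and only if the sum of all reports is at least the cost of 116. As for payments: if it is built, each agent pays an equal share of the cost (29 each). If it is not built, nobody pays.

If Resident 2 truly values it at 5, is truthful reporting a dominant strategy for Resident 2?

Check each profile of the others' reports and compare truth against every alternative report.
Others report (5, 5, 5): truth gives 0, best alternative gives 0.
Others report (5, 5, 17): truth gives 0, best alternative gives 0.
Others report (5, 5, 18): truth gives 0, best alternative gives 0.
Others report (5, 5, 32): truth gives 0, best alternative gives 0.
Others report (5, 17, 5): truth gives 0, best alternative gives 0.
Others report (5, 17, 17): truth gives 0, best alternative gives 0.
(Remaining 58 profiles checked similarly; truth is weakly best in each.)
In every case the truthful report is at least as good as any alternative, so it is a dominant strategy.

Yes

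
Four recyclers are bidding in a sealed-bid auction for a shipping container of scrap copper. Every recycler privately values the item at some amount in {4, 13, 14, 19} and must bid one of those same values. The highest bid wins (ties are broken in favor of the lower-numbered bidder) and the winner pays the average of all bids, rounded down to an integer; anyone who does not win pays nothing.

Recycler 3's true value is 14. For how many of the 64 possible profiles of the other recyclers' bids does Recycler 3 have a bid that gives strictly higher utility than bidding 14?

12

Others bid (4, 4, 19): truth gives 0; bid 19 gives 3 > 0. Violating.
Others bid (4, 13, 19): truth gives 0; bid 19 gives 1 > 0. Violating.
Others bid (4, 14, 4): truth gives 0; bid 19 gives 4 > 0. Violating.
Others bid (4, 14, 13): truth gives 0; bid 19 gives 2 > 0. Violating.
Others bid (4, 4, 4): truth gives 8; no alternative beats it.
Others bid (4, 4, 13): truth gives 6; no alternative beats it.
(Checking all 64 profiles: 12 have a profitable deviation, 52 do not.)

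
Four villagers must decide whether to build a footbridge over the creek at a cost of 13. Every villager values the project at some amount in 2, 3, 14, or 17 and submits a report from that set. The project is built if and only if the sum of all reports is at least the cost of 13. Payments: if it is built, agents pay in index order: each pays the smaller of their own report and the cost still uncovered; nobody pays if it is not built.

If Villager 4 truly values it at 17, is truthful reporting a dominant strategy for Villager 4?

Yes

Check each profile of the others' reports and compare truth against every alternative report.
Others report (2, 2, 14): truth gives 17, best alternative gives 17.
Others report (2, 2, 17): truth gives 17, best alternative gives 17.
Others report (2, 3, 14): truth gives 17, best alternative gives 17.
Others report (2, 3, 17): truth gives 17, best alternative gives 17.
Others report (2, 14, 2): truth gives 17, best alternative gives 17.
Others report (2, 14, 3): truth gives 17, best alternative gives 17.
(Remaining 58 profiles checked similarly; truth is weakly best in each.)
In every case the truthful report is at least as good as any alternative, so it is a dominant strategy.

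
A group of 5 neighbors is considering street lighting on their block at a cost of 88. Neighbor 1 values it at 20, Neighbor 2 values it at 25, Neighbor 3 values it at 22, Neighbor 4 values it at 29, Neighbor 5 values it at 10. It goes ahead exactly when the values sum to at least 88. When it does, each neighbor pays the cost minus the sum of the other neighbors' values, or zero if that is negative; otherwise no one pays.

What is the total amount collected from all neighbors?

24

Total value 106 ≥ cost 88, so it is built.
Neighbor 1: others sum to 86; max(0, 88 - 86) = 2.
Neighbor 2: others sum to 81; max(0, 88 - 81) = 7.
Neighbor 3: others sum to 84; max(0, 88 - 84) = 4.
Neighbor 4: others sum to 77; max(0, 88 - 77) = 11.
Neighbor 5: others sum to 96; max(0, 88 - 96) = 0.
Total collected = 2 + 7 + 4 + 11 + 0 = 24.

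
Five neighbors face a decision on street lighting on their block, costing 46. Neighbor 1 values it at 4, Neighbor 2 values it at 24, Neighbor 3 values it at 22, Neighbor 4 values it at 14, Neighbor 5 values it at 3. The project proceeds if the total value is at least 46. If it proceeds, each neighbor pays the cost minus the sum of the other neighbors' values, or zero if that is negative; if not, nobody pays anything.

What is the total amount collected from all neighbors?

4

Total value 67 ≥ cost 46, so it is built.
Neighbor 1: others sum to 63; max(0, 46 - 63) = 0.
Neighbor 2: others sum to 43; max(0, 46 - 43) = 3.
Neighbor 3: others sum to 45; max(0, 46 - 45) = 1.
Neighbor 4: others sum to 53; max(0, 46 - 53) = 0.
Neighbor 5: others sum to 64; max(0, 46 - 64) = 0.
Total collected = 0 + 3 + 1 + 0 + 0 = 4.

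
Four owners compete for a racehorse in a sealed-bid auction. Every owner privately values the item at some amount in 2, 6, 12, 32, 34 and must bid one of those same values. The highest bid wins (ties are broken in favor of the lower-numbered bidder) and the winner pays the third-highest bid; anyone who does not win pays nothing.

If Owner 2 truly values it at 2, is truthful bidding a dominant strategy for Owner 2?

Yes

Check each profile of the others' bids and compare truth against every alternative bid.
Others bid (2, 6, 6): truth gives 0, best alternative gives -4.
Others bid (2, 2, 2): truth gives 0, best alternative gives 0.
Others bid (2, 2, 6): truth gives 0, best alternative gives 0.
Others bid (2, 2, 12): truth gives 0, best alternative gives 0.
Others bid (2, 2, 32): truth gives 0, best alternative gives 0.
Others bid (2, 2, 34): truth gives 0, best alternative gives 0.
(Remaining 119 profiles checked similarly; truth is weakly best in each.)
In every case the truthful bid is at least as good as any alternative, so it is a dominant strategy.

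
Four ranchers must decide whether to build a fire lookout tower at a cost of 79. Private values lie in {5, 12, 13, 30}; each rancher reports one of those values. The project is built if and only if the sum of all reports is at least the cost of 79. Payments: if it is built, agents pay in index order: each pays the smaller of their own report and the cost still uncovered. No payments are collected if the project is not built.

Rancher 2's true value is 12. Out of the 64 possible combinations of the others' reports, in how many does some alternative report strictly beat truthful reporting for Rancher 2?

Others report (30, 30, 30): truth gives 0; report 5 gives 7 > 0. Violating.
Others report (5, 5, 5): truth gives 0; no alternative beats it.
Others report (5, 5, 12): truth gives 0; no alternative beats it.
(Checking all 64 profiles: 1 has a profitable deviation, 63 do not.)

1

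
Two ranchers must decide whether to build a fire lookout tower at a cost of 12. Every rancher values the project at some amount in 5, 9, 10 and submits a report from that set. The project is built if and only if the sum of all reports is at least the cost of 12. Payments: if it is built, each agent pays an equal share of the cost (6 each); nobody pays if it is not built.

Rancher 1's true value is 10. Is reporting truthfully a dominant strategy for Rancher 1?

Yes

Check each profile of the others' reports and compare truth against every alternative report.
Others report (5): truth gives 4, best alternative gives 4.
Others report (9): truth gives 4, best alternative gives 4.
Others report (10): truth gives 4, best alternative gives 4.
In every case the truthful report is at least as good as any alternative, so it is a dominant strategy.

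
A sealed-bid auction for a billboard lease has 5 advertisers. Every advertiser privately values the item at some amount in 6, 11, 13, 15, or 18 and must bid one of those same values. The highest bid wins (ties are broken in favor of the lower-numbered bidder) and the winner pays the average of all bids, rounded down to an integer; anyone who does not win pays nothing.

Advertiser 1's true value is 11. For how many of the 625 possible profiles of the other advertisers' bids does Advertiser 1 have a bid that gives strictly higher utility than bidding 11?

55

Others bid (6, 6, 6, 6): truth gives 4; bid 6 gives 5 > 4. Violating.
Others bid (6, 6, 6, 13): truth gives 0; bid 13 gives 3 > 0. Violating.
Others bid (6, 6, 6, 15): truth gives 0; bid 15 gives 2 > 0. Violating.
Others bid (6, 6, 6, 18): truth gives 0; bid 18 gives 1 > 0. Violating.
Others bid (6, 6, 6, 11): truth gives 3; no alternative beats it.
Others bid (6, 6, 11, 6): truth gives 3; no alternative beats it.
(Checking all 625 profiles: 55 have a profitable deviation, 570 do not.)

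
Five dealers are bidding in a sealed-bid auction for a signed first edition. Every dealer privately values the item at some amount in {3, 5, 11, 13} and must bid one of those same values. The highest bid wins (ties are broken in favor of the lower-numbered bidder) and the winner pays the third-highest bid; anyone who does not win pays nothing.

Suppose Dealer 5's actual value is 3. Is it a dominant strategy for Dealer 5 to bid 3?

Yes

Check each profile of the others' bids and compare truth against every alternative bid.
Others bid (3, 3, 3, 3): truth gives 0, best alternative gives 0.
Others bid (3, 3, 3, 5): truth gives 0, best alternative gives 0.
Others bid (3, 3, 3, 11): truth gives 0, best alternative gives 0.
Others bid (3, 3, 3, 13): truth gives 0, best alternative gives 0.
Others bid (3, 3, 5, 3): truth gives 0, best alternative gives 0.
Others bid (3, 3, 5, 5): truth gives 0, best alternative gives 0.
(Remaining 250 profiles checked similarly; truth is weakly best in each.)
In every case the truthful bid is at least as good as any alternative, so it is a dominant strategy.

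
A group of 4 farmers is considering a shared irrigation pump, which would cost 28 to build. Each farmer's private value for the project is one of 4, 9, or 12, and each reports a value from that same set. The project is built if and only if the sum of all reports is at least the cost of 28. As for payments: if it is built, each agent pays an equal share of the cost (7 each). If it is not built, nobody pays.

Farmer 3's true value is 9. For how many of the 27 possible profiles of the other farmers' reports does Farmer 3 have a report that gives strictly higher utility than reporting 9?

Others report (4, 4, 9): truth gives 0; report 12 gives 2 > 0. Violating.
Others report (4, 9, 4): truth gives 0; report 12 gives 2 > 0. Violating.
Others report (9, 4, 4): truth gives 0; report 12 gives 2 > 0. Violating.
Others report (4, 4, 4): truth gives 0; no alternative beats it.
Others report (4, 4, 12): truth gives 2; no alternative beats it.
(Checking all 27 profiles: 3 have a profitable deviation, 24 do not.)

3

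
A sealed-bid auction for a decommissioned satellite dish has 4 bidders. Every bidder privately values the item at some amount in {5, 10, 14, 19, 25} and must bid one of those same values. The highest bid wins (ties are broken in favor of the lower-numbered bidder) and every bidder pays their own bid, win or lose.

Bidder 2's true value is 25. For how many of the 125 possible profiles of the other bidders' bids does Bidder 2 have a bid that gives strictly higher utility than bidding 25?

73

Others bid (5, 5, 5): truth gives 0; bid 10 gives 15 > 0. Violating.
Others bid (5, 5, 10): truth gives 0; bid 10 gives 15 > 0. Violating.
Others bid (5, 5, 14): truth gives 0; bid 14 gives 11 > 0. Violating.
Others bid (5, 5, 19): truth gives 0; bid 19 gives 6 > 0. Violating.
Others bid (5, 5, 25): truth gives 0; no alternative beats it.
Others bid (5, 10, 25): truth gives 0; no alternative beats it.
(Checking all 125 profiles: 73 have a profitable deviation, 52 do not.)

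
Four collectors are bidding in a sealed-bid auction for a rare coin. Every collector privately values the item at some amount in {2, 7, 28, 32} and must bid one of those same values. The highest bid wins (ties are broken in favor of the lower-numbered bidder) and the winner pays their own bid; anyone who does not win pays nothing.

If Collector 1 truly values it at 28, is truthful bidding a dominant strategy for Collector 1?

Consider the case where Collector 2 bids 2, Collector 3 bids 2 and Collector 4 bids 2.
Truthful bid 28: wins, pays 28, utility 28 - 28 = 0.
Bid 2 instead: wins, pays 2, utility 28 - 2 = 26.
Since 26 > 0, bidding 2 is strictly better here, so truthful bidding is not dominant.

No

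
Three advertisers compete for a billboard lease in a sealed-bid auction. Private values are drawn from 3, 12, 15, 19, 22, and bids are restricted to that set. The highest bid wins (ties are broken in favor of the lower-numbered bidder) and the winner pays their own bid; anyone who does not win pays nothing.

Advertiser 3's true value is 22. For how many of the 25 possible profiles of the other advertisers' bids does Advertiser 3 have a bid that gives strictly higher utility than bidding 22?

9

Others bid (3, 3): truth gives 0; bid 12 gives 10 > 0. Violating.
Others bid (3, 12): truth gives 0; bid 15 gives 7 > 0. Violating.
Others bid (3, 15): truth gives 0; bid 19 gives 3 > 0. Violating.
Others bid (12, 3): truth gives 0; bid 15 gives 7 > 0. Violating.
Others bid (3, 19): truth gives 0; no alternative beats it.
Others bid (3, 22): truth gives 0; no alternative beats it.
(Checking all 25 profiles: 9 have a profitable deviation, 16 do not.)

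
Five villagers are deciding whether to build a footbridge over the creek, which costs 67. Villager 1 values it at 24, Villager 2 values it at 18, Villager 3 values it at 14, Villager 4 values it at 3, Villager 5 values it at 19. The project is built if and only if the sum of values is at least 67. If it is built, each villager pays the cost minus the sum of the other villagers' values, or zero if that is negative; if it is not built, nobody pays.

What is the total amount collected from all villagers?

Total value 78 ≥ cost 67, so it is built.
Villager 1: others sum to 54; max(0, 67 - 54) = 13.
Villager 2: others sum to 60; max(0, 67 - 60) = 7.
Villager 3: others sum to 64; max(0, 67 - 64) = 3.
Villager 4: others sum to 75; max(0, 67 - 75) = 0.
Villager 5: others sum to 59; max(0, 67 - 59) = 8.
Total collected = 13 + 7 + 3 + 0 + 8 = 31.

31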